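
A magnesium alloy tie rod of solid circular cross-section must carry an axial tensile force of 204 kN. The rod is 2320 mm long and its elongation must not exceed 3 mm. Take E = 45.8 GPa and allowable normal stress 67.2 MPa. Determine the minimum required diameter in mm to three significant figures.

66.2 mm

Required area A ≥ P/σ_allow = 204000/67.2 = 3036 mm².
For a solid circular section, d ≥ √(4A/π) = 62.17 mm.
Elongation limit: A ≥ PL/(Eδ_allow) = 204000·2320/(45800·3) = 3445 mm² ⇒ d ≥ 66.22 mm.
The elongation limit governs.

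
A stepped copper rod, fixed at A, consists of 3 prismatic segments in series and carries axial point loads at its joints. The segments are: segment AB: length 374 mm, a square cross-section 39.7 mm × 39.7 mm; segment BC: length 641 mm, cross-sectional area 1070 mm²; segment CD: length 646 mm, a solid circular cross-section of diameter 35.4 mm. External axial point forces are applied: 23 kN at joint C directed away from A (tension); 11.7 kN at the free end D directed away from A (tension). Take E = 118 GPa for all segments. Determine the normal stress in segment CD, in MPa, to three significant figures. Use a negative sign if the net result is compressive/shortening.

11.9 MPa

Internal axial forces (sectioning from the free end, tension +): N_CD = 11.7 kN, N_BC = 34.7 kN, N_AB = 34.7 kN.
A_CD = 984.2 mm².
σ_CD = N_CD/A_CD = 11700/984.2 = 11.89 MPa.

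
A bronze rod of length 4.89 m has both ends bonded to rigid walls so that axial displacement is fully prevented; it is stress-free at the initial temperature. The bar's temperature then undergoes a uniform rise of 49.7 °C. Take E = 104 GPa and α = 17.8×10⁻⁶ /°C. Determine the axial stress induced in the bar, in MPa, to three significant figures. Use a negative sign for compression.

-92.0 MPa

Free thermal expansion αLΔT = 17.8e-6 · 4890 · 49.7 = 4.326 mm.
The walls impose strain ε = −(4.326)/4890 = -8.8466e-04; σ = Eε = 104000 · -8.8466e-04 = -92 MPa.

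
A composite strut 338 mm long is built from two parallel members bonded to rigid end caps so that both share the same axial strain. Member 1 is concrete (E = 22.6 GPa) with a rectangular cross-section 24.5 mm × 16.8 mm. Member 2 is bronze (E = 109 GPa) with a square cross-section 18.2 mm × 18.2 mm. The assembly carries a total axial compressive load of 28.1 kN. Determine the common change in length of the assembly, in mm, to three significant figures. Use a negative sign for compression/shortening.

-0.209 mm

A_1 = 411.6 mm².
A_2 = 331.2 mm².
Equal strain + equilibrium ⇒ each member carries load in proportion to AE: A₁E₁ = 9302000 N, A₂E₂ = 36110000 N, ΣAE = 45410000 N.
δ = PL/ΣAE = -28100·338/45410000 = -0.2092 mm.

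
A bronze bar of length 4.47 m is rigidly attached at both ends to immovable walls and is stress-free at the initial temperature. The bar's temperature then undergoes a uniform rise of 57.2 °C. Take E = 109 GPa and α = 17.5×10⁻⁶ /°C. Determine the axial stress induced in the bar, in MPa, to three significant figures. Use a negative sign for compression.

-109 MPa

Free thermal expansion αLΔT = 17.5e-6 · 4470 · 57.2 = 4.474 mm.
The walls impose strain ε = −(4.474)/4470 = -1.0010e-03; σ = Eε = 109000 · -1.0010e-03 = -109.1 MPa.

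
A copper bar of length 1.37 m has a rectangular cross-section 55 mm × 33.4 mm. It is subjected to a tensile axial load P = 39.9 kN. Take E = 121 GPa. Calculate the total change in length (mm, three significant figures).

0.246 mm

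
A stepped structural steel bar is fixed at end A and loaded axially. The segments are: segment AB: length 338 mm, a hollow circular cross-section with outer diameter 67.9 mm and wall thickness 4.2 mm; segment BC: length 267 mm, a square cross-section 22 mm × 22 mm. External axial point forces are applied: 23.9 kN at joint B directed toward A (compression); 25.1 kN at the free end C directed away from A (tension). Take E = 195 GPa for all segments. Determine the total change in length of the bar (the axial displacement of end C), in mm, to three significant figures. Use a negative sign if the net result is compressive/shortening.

0.0735 mm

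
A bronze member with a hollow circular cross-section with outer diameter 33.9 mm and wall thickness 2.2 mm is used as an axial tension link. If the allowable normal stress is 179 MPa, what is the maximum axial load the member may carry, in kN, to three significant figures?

A = 219.1 mm².
P_max = σ_allow · A = 179 · 219.1 = 39220 N = 39.22 kN.

39.2 kN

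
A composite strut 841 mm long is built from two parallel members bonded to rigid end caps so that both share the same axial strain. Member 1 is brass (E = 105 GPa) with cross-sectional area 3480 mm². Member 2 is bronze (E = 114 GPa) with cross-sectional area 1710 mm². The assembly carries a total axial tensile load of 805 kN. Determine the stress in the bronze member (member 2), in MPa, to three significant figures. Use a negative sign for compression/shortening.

164 MPa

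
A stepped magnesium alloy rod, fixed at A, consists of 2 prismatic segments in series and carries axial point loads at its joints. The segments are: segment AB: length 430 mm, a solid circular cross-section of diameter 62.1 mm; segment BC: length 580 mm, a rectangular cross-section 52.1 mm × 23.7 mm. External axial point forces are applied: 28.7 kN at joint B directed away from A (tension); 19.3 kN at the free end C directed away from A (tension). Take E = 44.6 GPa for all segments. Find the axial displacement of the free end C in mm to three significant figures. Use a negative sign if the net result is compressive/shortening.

0.356 mm

Internal axial forces (sectioning from the free end, tension +): N_BC = 19.3 kN, N_AB = 48 kN.
A_AB = 3029 mm².
A_BC = 1235 mm².
δ_AB = 48000·430/(3029·44600) = 0.1528 mm
δ_BC = 19300·580/(1235·44600) = 0.2033 mm
δ = Σδ_i = 0.3561 mm.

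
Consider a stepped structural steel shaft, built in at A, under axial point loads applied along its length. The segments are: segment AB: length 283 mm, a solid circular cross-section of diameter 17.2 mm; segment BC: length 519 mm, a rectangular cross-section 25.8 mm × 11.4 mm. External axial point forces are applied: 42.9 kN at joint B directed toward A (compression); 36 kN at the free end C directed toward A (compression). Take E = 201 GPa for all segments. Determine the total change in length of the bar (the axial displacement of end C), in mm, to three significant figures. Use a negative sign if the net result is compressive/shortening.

-0.794 mm

Internal axial forces (sectioning from the free end, tension +): N_BC = -36 kN, N_AB = -78.9 kN.
A_AB = 232.4 mm².
A_BC = 294.1 mm².
δ_AB = -78900·283/(232.4·201000) = -0.4781 mm
δ_BC = -36000·519/(294.1·201000) = -0.316 mm
δ = Σδ_i = -0.7941 mm.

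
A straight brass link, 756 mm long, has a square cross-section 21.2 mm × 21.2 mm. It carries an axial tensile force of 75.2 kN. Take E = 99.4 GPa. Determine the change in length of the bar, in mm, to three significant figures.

A = 449.4 mm².
δ_mech = NL/(AE) = 75200·756/(449.4·99400) = 1.273 mm.

1.27 mm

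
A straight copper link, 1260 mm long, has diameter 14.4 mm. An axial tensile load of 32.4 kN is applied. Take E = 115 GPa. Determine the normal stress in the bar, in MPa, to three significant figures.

A = 162.9 mm².
σ = N/A = 32400/162.9 = 198.9 MPa.

199 MPa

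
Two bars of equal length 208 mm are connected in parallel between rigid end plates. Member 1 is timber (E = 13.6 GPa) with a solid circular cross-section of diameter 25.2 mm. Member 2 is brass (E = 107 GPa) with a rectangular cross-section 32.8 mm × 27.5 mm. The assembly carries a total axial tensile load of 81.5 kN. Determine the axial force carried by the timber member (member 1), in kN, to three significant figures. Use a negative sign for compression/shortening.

A_1 = 498.8 mm².
A_2 = 902 mm².
Equal strain + equilibrium ⇒ each member carries load in proportion to AE: A₁E₁ = 6783000 N, A₂E₂ = 96510000 N, ΣAE = 103300000 N.
F₁ = P·A₁E₁/ΣAE = 81500·6783000/103300000 = 5352 N.

5.35 kN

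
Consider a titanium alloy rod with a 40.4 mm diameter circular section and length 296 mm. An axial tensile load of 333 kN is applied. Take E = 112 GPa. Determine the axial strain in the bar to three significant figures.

0.00232

A = 1282 mm².
σ = N/A = 259.8 MPa; ε = σ/E = 259.8/112000 = 2.319e-03.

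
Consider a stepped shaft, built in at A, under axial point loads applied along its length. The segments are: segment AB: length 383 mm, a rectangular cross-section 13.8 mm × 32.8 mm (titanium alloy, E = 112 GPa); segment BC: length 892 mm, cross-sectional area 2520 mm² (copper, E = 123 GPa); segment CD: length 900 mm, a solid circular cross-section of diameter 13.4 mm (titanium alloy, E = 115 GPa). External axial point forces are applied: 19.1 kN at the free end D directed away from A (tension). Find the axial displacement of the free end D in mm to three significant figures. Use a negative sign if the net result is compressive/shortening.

1.26 mm

Internal axial forces (sectioning from the free end, tension +): N_CD = 19.1 kN, N_BC = 19.1 kN, N_AB = 19.1 kN.
A_AB = 452.6 mm².
A_CD = 141 mm².
δ_AB = 19100·383/(452.6·112000) = 0.1443 mm
δ_BC = 19100·892/(2520·123000) = 0.05497 mm
δ_CD = 19100·900/(141·115000) = 1.06 mm
δ = Σδ_i = 1.259 mm.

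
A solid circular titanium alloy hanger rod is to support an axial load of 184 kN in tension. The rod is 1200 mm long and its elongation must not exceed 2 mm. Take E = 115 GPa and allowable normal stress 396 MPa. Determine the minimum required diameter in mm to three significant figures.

Required area A ≥ P/σ_allow = 184000/396 = 464.6 mm².
For a solid circular section, d ≥ √(4A/π) = 24.32 mm.
Elongation limit: A ≥ PL/(Eδ_allow) = 184000·1200/(115000·2) = 960 mm² ⇒ d ≥ 34.96 mm.
The elongation limit governs.

35.0 mm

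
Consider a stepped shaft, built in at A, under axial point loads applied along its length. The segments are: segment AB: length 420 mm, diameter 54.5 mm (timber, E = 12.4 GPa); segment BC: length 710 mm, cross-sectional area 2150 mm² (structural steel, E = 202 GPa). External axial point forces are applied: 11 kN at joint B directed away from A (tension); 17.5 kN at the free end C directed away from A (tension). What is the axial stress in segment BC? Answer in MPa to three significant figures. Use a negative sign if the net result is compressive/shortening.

8.14 MPa

Internal axial forces (sectioning from the free end, tension +): N_BC = 17.5 kN, N_AB = 28.5 kN.
σ_BC = N_BC/A_BC = 17500/2150 = 8.14 MPa.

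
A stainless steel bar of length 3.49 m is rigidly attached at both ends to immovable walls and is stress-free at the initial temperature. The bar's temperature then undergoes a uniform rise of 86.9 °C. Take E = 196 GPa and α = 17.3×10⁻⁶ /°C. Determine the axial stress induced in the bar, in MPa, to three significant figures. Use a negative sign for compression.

-295 MPa

Free thermal expansion αLΔT = 17.3e-6 · 3490 · 86.9 = 5.247 mm.
The walls impose strain ε = −(5.247)/3490 = -1.5034e-03; σ = Eε = 196000 · -1.5034e-03 = -294.7 MPa.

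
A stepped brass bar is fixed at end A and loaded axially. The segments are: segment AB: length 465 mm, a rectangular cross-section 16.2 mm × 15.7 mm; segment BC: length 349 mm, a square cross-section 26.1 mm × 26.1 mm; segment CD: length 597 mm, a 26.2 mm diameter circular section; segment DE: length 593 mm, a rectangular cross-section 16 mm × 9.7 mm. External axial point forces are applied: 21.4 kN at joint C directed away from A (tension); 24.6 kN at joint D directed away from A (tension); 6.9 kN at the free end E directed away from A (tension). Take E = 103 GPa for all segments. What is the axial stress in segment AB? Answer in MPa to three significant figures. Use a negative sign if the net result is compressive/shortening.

Internal axial forces (sectioning from the free end, tension +): N_DE = 6.9 kN, N_CD = 31.5 kN, N_BC = 52.9 kN, N_AB = 52.9 kN.
A_AB = 254.3 mm².
σ_AB = N_AB/A_AB = 52900/254.3 = 208 MPa.

208 MPa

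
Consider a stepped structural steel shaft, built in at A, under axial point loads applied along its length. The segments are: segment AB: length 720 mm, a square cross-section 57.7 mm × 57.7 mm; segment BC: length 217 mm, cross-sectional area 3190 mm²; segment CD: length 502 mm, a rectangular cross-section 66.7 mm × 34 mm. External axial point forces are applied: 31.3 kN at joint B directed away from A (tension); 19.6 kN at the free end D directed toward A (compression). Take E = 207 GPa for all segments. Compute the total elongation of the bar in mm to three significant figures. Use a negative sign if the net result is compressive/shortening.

Internal axial forces (sectioning from the free end, tension +): N_CD = -19.6 kN, N_BC = -19.6 kN, N_AB = 11.7 kN.
A_AB = 3329 mm².
A_CD = 2268 mm².
δ_AB = 11700·720/(3329·207000) = 0.01222 mm
δ_BC = -19600·217/(3190·207000) = -0.006441 mm
δ_CD = -19600·502/(2268·207000) = -0.02096 mm
δ = Σδ_i = -0.01518 mm.

-0.0152 mm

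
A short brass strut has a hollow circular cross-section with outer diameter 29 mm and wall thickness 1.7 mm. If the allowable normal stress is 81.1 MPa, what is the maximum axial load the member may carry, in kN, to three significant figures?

11.8 kN

A = 145.8 mm².
P_max = σ_allow · A = 81.1 · 145.8 = 11820 N = 11.82 kN.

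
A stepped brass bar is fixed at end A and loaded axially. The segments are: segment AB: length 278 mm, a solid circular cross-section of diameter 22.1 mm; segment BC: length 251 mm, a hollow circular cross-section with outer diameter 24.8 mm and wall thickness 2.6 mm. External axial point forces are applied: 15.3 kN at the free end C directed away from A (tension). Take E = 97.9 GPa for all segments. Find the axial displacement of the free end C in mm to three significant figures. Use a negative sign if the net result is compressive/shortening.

Internal axial forces (sectioning from the free end, tension +): N_BC = 15.3 kN, N_AB = 15.3 kN.
A_AB = 383.6 mm².
A_BC = 181.3 mm².
δ_AB = 15300·278/(383.6·97900) = 0.1133 mm
δ_BC = 15300·251/(181.3·97900) = 0.2163 mm
δ = Σδ_i = 0.3296 mm.

0.330 mm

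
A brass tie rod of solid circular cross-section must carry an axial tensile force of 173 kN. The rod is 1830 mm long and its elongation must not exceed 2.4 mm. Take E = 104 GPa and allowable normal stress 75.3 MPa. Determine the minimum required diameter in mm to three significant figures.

54.1 mm

Required area A ≥ P/σ_allow = 173000/75.3 = 2297 mm².
For a solid circular section, d ≥ √(4A/π) = 54.09 mm.
Elongation limit: A ≥ PL/(Eδ_allow) = 173000·1830/(104000·2.4) = 1268 mm² ⇒ d ≥ 40.19 mm.
The stress limit governs.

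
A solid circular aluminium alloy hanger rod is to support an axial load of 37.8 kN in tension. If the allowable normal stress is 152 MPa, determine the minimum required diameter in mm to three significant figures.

17.8 mm

Required area A ≥ P/σ_allow = 37800/152 = 248.7 mm².
For a solid circular section, d ≥ √(4A/π) = 17.79 mm.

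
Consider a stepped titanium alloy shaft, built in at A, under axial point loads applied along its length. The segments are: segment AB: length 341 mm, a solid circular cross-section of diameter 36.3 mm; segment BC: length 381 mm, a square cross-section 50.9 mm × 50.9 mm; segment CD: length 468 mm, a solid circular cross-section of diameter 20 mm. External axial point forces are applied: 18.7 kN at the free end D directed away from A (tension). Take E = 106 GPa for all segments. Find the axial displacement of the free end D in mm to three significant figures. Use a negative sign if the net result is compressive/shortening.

0.347 mm

Internal axial forces (sectioning from the free end, tension +): N_CD = 18.7 kN, N_BC = 18.7 kN, N_AB = 18.7 kN.
A_AB = 1035 mm².
A_BC = 2591 mm².
A_CD = 314.2 mm².
δ_AB = 18700·341/(1035·106000) = 0.05813 mm
δ_BC = 18700·381/(2591·106000) = 0.02594 mm
δ_CD = 18700·468/(314.2·106000) = 0.2628 mm
δ = Σδ_i = 0.3469 mm.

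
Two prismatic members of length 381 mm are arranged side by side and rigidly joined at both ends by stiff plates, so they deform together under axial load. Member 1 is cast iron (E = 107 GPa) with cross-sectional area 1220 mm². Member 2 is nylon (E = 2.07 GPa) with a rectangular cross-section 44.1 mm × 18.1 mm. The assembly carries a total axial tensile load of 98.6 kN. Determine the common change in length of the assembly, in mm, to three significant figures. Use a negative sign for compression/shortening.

0.284 mm

A_2 = 798.2 mm².
Equal strain + equilibrium ⇒ each member carries load in proportion to AE: A₁E₁ = 130500000 N, A₂E₂ = 1652000 N, ΣAE = 132200000 N.
δ = PL/ΣAE = 98600·381/132200000 = 0.2842 mm.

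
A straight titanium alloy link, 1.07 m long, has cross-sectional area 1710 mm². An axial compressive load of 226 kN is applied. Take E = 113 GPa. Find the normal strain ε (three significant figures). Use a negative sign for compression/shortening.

-0.00117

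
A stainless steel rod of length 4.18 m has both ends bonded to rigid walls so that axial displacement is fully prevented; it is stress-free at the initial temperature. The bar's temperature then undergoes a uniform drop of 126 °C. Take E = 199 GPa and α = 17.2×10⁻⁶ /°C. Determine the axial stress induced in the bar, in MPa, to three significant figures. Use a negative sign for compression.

431 MPa

Free thermal expansion αLΔT = 17.2e-6 · 4180 · -126 = -9.059 mm.
The walls impose strain ε = −(-9.059)/4180 = 2.1672e-03; σ = Eε = 199000 · 2.1672e-03 = 431.3 MPa.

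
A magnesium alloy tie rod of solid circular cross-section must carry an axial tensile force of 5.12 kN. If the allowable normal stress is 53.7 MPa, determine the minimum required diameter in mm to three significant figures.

Required area A ≥ P/σ_allow = 5120/53.7 = 95.34 mm².
For a solid circular section, d ≥ √(4A/π) = 11.02 mm.

11.0 mm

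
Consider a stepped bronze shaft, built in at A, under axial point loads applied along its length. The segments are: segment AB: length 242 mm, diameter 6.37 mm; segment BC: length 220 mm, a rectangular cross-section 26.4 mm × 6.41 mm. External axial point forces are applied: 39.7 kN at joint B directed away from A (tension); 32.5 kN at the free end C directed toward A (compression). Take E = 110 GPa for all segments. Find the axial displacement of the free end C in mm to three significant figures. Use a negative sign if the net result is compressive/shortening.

Internal axial forces (sectioning from the free end, tension +): N_BC = -32.5 kN, N_AB = 7.2 kN.
A_AB = 31.87 mm².
A_BC = 169.2 mm².
δ_AB = 7200·242/(31.87·110000) = 0.497 mm
δ_BC = -32500·220/(169.2·110000) = -0.3841 mm
δ = Σδ_i = 0.1129 mm.

0.113 mm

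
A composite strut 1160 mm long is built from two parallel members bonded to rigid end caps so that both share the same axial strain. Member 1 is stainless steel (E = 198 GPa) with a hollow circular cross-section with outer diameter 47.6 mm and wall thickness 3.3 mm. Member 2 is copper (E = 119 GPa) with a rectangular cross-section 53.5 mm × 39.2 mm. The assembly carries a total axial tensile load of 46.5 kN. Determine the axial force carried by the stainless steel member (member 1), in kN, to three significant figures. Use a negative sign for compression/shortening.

A_1 = 459.3 mm².
A_2 = 2097 mm².
Equal strain + equilibrium ⇒ each member carries load in proportion to AE: A₁E₁ = 90940000 N, A₂E₂ = 249600000 N, ΣAE = 340500000 N.
F₁ = P·A₁E₁/ΣAE = 46500·90940000/340500000 = 12420 N.

12.4 kN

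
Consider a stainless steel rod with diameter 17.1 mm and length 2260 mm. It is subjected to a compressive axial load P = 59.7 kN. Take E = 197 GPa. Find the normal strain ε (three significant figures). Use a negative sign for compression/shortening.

-0.00132

A = 229.7 mm².
σ = N/A = -260 MPa; ε = σ/E = -260/197000 = -1.320e-03.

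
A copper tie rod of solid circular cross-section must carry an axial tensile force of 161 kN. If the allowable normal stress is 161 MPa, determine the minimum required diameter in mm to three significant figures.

35.7 mm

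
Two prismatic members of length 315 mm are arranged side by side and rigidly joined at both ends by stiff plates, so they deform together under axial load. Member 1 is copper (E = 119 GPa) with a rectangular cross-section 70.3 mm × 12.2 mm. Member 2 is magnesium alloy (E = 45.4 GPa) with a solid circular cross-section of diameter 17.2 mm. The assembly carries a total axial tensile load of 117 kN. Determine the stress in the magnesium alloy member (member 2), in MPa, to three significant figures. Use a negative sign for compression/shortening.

47.2 MPa

A_1 = 857.7 mm².
A_2 = 232.4 mm².
Equal strain + equilibrium ⇒ each member carries load in proportion to AE: A₁E₁ = 102100000 N, A₂E₂ = 10550000 N, ΣAE = 112600000 N.
σ₂ = P·E₂/ΣAE = 117000·45400/112600000 = 47.17 MPa.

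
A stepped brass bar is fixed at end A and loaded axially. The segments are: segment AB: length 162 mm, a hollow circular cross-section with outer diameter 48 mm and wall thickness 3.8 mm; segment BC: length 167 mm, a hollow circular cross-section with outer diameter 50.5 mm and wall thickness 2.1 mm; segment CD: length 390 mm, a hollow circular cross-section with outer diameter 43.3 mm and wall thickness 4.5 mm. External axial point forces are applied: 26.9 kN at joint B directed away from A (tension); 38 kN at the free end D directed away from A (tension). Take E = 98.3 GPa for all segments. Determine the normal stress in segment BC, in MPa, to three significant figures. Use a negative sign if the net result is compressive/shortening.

Internal axial forces (sectioning from the free end, tension +): N_CD = 38 kN, N_BC = 38 kN, N_AB = 64.9 kN.
A_BC = 319.3 mm².
σ_BC = N_BC/A_BC = 38000/319.3 = 119 MPa.

119 MPa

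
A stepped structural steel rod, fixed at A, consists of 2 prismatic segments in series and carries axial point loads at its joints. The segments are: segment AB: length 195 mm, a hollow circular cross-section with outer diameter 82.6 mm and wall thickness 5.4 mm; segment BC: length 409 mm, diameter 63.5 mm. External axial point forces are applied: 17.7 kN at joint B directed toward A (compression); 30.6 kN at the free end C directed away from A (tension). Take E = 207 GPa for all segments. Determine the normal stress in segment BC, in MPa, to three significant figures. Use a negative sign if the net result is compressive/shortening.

Internal axial forces (sectioning from the free end, tension +): N_BC = 30.6 kN, N_AB = 12.9 kN.
A_BC = 3167 mm².
σ_BC = N_BC/A_BC = 30600/3167 = 9.662 MPa.

9.66 MPa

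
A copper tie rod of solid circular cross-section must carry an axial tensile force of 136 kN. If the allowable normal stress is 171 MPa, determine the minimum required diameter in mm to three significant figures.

Required area A ≥ P/σ_allow = 136000/171 = 795.3 mm².
For a solid circular section, d ≥ √(4A/π) = 31.82 mm.

31.8 mm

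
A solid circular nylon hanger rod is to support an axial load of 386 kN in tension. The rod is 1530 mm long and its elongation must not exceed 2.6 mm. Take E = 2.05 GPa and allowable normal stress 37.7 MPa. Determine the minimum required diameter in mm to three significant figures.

376 mm

Required area A ≥ P/σ_allow = 386000/37.7 = 10240 mm².
For a solid circular section, d ≥ √(4A/π) = 114.2 mm.
Elongation limit: A ≥ PL/(Eδ_allow) = 386000·1530/(2050·2.6) = 110800 mm² ⇒ d ≥ 375.6 mm.
The elongation limit governs.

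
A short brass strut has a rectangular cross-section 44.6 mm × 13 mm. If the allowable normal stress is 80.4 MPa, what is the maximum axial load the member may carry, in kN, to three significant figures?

46.6 kN

A = 579.8 mm².
P_max = σ_allow · A = 80.4 · 579.8 = 46620 N = 46.62 kN.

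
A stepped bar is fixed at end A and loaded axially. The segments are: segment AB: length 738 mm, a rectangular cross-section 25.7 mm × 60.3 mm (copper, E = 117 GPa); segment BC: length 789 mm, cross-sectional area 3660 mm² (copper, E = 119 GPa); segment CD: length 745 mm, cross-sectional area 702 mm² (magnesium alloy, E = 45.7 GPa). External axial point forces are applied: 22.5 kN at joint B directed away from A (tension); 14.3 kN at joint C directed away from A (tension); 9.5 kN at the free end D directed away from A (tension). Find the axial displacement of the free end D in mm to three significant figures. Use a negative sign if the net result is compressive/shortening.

Internal axial forces (sectioning from the free end, tension +): N_CD = 9.5 kN, N_BC = 23.8 kN, N_AB = 46.3 kN.
A_AB = 1550 mm².
δ_AB = 46300·738/(1550·117000) = 0.1885 mm
δ_BC = 23800·789/(3660·119000) = 0.04311 mm
δ_CD = 9500·745/(702·45700) = 0.2206 mm
δ = Σδ_i = 0.4522 mm.

0.452 mm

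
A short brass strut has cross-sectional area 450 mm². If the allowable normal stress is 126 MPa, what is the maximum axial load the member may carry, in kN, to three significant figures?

P_max = σ_allow · A = 126 · 450 = 56700 N = 56.7 kN.

56.7 kN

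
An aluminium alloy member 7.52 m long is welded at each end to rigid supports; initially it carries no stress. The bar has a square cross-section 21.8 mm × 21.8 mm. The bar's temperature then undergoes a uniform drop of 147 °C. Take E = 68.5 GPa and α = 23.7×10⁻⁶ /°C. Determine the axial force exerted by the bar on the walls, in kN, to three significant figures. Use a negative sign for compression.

113 kN

Free thermal expansion αLΔT = 23.7e-6 · 7520 · -147 = -26.2 mm.
The walls impose strain ε = −(-26.2)/7520 = 3.4839e-03; σ = Eε = 68500 · 3.4839e-03 = 238.6 MPa.
Wall reaction R = σ·A = 238.6·475.2 = 113400 N = 113.4 kN.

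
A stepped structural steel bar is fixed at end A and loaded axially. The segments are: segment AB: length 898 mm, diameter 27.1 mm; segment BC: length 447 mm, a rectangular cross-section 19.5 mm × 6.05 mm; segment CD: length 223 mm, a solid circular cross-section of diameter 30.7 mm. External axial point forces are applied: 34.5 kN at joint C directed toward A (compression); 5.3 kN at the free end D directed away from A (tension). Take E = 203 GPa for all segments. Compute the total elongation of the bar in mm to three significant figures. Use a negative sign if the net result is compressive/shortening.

Internal axial forces (sectioning from the free end, tension +): N_CD = 5.3 kN, N_BC = -29.2 kN, N_AB = -29.2 kN.
A_AB = 576.8 mm².
A_BC = 118 mm².
A_CD = 740.2 mm².
δ_AB = -29200·898/(576.8·203000) = -0.2239 mm
δ_BC = -29200·447/(118·203000) = -0.545 mm
δ_CD = 5300·223/(740.2·203000) = 0.007865 mm
δ = Σδ_i = -0.7611 mm.

-0.761 mm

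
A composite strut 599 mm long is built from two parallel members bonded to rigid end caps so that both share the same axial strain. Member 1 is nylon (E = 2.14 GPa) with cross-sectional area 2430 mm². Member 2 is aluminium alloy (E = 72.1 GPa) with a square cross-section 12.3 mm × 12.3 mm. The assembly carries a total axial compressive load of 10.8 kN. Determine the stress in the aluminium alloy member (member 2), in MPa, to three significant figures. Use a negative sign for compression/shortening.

-48.3 MPa

A_2 = 151.3 mm².
Equal strain + equilibrium ⇒ each member carries load in proportion to AE: A₁E₁ = 5200000 N, A₂E₂ = 10910000 N, ΣAE = 16110000 N.
σ₂ = P·E₂/ΣAE = -10800·72100/16110000 = -48.34 MPa.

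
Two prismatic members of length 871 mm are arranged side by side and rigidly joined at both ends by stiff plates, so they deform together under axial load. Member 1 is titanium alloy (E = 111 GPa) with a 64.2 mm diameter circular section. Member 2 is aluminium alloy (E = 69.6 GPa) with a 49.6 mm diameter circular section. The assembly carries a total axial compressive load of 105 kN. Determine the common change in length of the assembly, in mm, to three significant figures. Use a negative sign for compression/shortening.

A_1 = 3237 mm².
A_2 = 1932 mm².
Equal strain + equilibrium ⇒ each member carries load in proportion to AE: A₁E₁ = 359300000 N, A₂E₂ = 134500000 N, ΣAE = 493800000 N.
δ = PL/ΣAE = -105000·871/493800000 = -0.1852 mm.

-0.185 mm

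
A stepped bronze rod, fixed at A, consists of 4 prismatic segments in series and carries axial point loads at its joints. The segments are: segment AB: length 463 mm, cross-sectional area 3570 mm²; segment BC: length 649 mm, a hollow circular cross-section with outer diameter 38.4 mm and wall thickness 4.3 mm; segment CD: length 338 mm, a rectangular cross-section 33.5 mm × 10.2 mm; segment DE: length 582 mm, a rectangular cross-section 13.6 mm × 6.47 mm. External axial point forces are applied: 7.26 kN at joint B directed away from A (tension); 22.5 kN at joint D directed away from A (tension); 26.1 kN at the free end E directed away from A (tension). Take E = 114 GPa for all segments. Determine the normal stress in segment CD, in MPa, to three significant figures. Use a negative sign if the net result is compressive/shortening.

142 MPa

Internal axial forces (sectioning from the free end, tension +): N_DE = 26.1 kN, N_CD = 48.6 kN, N_BC = 48.6 kN, N_AB = 55.86 kN.
A_CD = 341.7 mm².
σ_CD = N_CD/A_CD = 48600/341.7 = 142.2 MPa.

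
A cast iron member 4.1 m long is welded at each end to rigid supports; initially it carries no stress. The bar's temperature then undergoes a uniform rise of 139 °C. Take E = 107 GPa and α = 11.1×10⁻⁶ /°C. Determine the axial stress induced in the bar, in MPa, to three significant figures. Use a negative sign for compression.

-165 MPa

Free thermal expansion αLΔT = 11.1e-6 · 4100 · 139 = 6.326 mm.
The walls impose strain ε = −(6.326)/4100 = -1.5429e-03; σ = Eε = 107000 · -1.5429e-03 = -165.1 MPa.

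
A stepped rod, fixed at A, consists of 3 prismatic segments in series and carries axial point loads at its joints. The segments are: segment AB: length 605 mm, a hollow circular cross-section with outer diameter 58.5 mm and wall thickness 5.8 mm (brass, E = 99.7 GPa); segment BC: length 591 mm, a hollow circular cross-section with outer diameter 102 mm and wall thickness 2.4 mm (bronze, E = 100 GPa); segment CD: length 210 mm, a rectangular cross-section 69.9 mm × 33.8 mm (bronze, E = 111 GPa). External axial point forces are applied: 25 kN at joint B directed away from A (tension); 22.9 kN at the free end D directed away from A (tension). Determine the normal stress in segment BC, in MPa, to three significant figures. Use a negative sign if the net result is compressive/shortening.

30.5 MPa

Internal axial forces (sectioning from the free end, tension +): N_CD = 22.9 kN, N_BC = 22.9 kN, N_AB = 47.9 kN.
A_BC = 751 mm².
σ_BC = N_BC/A_BC = 22900/751 = 30.49 MPa.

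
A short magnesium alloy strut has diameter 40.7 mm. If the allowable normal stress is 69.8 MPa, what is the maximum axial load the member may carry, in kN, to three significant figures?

90.8 kN

A = 1301 mm².
P_max = σ_allow · A = 69.8 · 1301 = 90810 N = 90.81 kN.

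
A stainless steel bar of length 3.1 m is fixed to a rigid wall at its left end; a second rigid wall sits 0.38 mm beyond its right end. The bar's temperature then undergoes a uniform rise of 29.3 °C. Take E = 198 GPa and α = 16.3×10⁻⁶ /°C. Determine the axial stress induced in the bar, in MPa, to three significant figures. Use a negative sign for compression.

Free thermal expansion αLΔT = 16.3e-6 · 3100 · 29.3 = 1.481 mm.
The walls engage after the gap closes; constrained expansion = 1.481 − 0.38 = 1.101 mm.
The walls impose strain ε = −(1.101)/3100 = -3.5501e-04; σ = Eε = 198000 · -3.5501e-04 = -70.29 MPa.

-70.3 MPa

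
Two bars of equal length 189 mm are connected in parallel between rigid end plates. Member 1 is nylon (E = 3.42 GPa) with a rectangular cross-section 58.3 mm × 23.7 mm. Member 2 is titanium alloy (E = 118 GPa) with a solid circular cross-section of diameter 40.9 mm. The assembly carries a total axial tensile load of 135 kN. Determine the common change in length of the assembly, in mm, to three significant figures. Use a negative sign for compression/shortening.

0.160 mm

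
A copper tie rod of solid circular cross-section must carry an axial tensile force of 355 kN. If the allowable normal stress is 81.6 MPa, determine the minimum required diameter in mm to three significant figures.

Required area A ≥ P/σ_allow = 355000/81.6 = 4350 mm².
For a solid circular section, d ≥ √(4A/π) = 74.43 mm.

74.4 mm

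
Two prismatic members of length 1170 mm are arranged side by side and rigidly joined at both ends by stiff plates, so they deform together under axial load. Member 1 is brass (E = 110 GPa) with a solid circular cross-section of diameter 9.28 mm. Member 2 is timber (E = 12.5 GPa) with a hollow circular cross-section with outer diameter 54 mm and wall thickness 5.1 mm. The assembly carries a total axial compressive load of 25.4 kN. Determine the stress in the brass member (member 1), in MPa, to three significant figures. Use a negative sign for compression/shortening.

A_1 = 67.64 mm².
A_2 = 783.5 mm².
Equal strain + equilibrium ⇒ each member carries load in proportion to AE: A₁E₁ = 7440000 N, A₂E₂ = 9794000 N, ΣAE = 17230000 N.
σ₁ = P·E₁/ΣAE = -25400·110000/17230000 = -162.1 MPa.

-162 MPa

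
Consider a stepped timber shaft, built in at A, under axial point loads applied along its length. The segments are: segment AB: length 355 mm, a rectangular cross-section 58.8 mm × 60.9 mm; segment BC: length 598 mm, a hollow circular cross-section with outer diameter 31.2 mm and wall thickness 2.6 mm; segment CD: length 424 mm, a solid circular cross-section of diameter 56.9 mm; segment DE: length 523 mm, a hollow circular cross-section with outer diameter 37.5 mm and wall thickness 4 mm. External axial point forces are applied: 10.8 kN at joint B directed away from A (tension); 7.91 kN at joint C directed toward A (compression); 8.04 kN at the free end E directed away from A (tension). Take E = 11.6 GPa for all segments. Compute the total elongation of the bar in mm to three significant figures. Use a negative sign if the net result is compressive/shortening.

Internal axial forces (sectioning from the free end, tension +): N_DE = 8.04 kN, N_CD = 8.04 kN, N_BC = 0.13 kN, N_AB = 10.93 kN.
A_AB = 3581 mm².
A_BC = 233.6 mm².
A_CD = 2543 mm².
A_DE = 421 mm².
δ_AB = 10930·355/(3581·11600) = 0.09341 mm
δ_BC = 130·598/(233.6·11600) = 0.02869 mm
δ_CD = 8040·424/(2543·11600) = 0.1156 mm
δ_DE = 8040·523/(421·11600) = 0.8611 mm
δ = Σδ_i = 1.099 mm.

1.10 mm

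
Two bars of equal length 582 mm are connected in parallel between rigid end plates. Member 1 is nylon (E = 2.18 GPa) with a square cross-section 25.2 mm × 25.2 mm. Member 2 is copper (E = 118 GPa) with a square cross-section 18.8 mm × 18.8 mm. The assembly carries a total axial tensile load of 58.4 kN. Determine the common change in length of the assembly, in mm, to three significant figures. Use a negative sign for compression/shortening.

A_1 = 635 mm².
A_2 = 353.4 mm².
Equal strain + equilibrium ⇒ each member carries load in proportion to AE: A₁E₁ = 1384000 N, A₂E₂ = 41710000 N, ΣAE = 43090000 N.
δ = PL/ΣAE = 58400·582/43090000 = 0.7888 mm.

0.789 mm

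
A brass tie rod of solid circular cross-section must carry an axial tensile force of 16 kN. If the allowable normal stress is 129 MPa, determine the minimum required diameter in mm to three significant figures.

Required area A ≥ P/σ_allow = 16000/129 = 124 mm².
For a solid circular section, d ≥ √(4A/π) = 12.57 mm.

12.6 mm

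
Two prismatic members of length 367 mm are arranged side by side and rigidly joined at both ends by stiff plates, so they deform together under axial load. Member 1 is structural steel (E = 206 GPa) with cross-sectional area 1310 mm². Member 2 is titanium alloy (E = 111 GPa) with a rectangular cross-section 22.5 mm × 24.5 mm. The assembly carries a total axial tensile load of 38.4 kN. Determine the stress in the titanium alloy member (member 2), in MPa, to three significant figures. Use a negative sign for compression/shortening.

12.9 MPa

A_2 = 551.2 mm².
Equal strain + equilibrium ⇒ each member carries load in proportion to AE: A₁E₁ = 269900000 N, A₂E₂ = 61190000 N, ΣAE = 331000000 N.
σ₂ = P·E₂/ΣAE = 38400·111000/331000000 = 12.88 MPa.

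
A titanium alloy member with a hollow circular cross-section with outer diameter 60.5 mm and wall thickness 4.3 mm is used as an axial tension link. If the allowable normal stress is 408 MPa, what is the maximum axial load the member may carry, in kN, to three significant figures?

310 kN

A = 759.2 mm².
P_max = σ_allow · A = 408 · 759.2 = 309800 N = 309.8 kN.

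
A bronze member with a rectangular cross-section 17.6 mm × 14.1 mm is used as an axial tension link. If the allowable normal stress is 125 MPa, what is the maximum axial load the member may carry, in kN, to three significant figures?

31.0 kN

A = 248.2 mm².
P_max = σ_allow · A = 125 · 248.2 = 31020 N = 31.02 kN.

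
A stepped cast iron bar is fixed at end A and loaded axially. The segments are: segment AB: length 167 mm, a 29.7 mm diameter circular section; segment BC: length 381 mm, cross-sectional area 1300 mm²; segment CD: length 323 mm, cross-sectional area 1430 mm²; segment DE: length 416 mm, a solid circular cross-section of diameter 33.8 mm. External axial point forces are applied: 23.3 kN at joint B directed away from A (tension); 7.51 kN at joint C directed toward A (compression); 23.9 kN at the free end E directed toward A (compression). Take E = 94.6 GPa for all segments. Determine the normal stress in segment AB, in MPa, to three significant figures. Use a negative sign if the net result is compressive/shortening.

-11.7 MPa

Internal axial forces (sectioning from the free end, tension +): N_DE = -23.9 kN, N_CD = -23.9 kN, N_BC = -31.41 kN, N_AB = -8.11 kN.
A_AB = 692.8 mm².
σ_AB = N_AB/A_AB = -8110/692.8 = -11.71 MPa.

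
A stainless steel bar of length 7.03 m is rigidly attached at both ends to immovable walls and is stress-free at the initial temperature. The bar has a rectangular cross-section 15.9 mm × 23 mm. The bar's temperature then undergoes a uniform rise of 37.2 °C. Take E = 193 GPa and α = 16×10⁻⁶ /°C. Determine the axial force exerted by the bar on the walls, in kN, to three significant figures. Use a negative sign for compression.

-42.0 kN

Free thermal expansion αLΔT = 16e-6 · 7030 · 37.2 = 4.184 mm.
The walls impose strain ε = −(4.184)/7030 = -5.9520e-04; σ = Eε = 193000 · -5.9520e-04 = -114.9 MPa.
Wall reaction R = σ·A = -114.9·365.7 = -42010 N = -42.01 kN.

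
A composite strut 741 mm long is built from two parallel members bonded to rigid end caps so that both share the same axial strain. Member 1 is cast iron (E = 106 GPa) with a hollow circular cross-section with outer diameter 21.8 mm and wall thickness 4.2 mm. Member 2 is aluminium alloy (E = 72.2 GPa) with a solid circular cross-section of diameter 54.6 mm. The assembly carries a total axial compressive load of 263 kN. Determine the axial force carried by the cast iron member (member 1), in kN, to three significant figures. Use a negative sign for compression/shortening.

-33.4 kN

A_1 = 232.2 mm².
A_2 = 2341 mm².
Equal strain + equilibrium ⇒ each member carries load in proportion to AE: A₁E₁ = 24620000 N, A₂E₂ = 169000000 N, ΣAE = 193700000 N.
F₁ = P·A₁E₁/ΣAE = -263000·24620000/193700000 = -33430 N.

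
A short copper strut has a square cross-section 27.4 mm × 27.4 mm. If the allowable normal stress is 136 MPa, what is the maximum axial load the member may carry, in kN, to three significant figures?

102 kN

A = 750.8 mm².
P_max = σ_allow · A = 136 · 750.8 = 102100 N = 102.1 kN.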